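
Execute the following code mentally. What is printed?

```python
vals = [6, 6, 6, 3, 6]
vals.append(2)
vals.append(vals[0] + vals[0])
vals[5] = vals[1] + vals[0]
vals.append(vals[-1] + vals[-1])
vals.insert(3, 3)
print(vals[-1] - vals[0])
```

18

append 2 → [6, 6, 6, 3, 6, 2]
append vals[0]+vals[0] = 6+6 = 12 → [6, 6, 6, 3, 6, 2, 12]
vals[5] = vals[1]+vals[0] = 6+6 = 12 → [6, 6, 6, 3, 6, 12, 12]
append vals[-1]+vals[-1] = 12+12 = 24 → [6, 6, 6, 3, 6, 12, 12, 24]
insert 3 at 3 → [6, 6, 6, 3, 3, 6, 12, 12, 24]
vals[-1]-vals[0] = 24-6 = 18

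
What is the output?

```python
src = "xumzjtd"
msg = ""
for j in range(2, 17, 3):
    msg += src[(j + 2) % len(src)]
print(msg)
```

j=2: add src[4]='j' → 'j'
j=5: add src[0]='x' → 'jx'
j=8: add src[3]='z' → 'jxz'
j=11: add src[6]='d' → 'jxzd'
j=14: add src[2]='m' → 'jxzdm'

jxzdm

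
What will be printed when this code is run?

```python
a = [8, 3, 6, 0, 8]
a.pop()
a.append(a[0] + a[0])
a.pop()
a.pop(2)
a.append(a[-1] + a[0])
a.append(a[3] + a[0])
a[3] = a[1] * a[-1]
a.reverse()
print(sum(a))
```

pop() removes 8 → [8, 3, 6, 0]
append a[0]+a[0] = 8+8 = 16 → [8, 3, 6, 0, 16]
pop() removes 16 → [8, 3, 6, 0]
pop(2) removes 6 → [8, 3, 0]
append a[-1]+a[0] = 0+8 = 8 → [8, 3, 0, 8]
append a[3]+a[0] = 8+8 = 16 → [8, 3, 0, 8, 16]
a[3] = a[1]*a[-1] = 3*16 = 48 → [8, 3, 0, 48, 16]
reverse → [16, 48, 0, 3, 8]
sum = 75

75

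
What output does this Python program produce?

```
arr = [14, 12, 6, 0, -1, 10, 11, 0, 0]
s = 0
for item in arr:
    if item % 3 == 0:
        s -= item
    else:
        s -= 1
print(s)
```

-22

item=14: not %3==0, s = 0-1 = -1
item=12: %3==0, s = (-1)-12 = -13
item=6: %3==0, s = (-13)-6 = -19
item=0: %3==0, s = (-19)-0 = -19
item=-1: not %3==0, s = (-19)-1 = -20
item=10: not %3==0, s = (-20)-1 = -21
item=11: not %3==0, s = (-21)-1 = -22
item=0: %3==0, s = (-22)-0 = -22
item=0: %3==0, s = (-22)-0 = -22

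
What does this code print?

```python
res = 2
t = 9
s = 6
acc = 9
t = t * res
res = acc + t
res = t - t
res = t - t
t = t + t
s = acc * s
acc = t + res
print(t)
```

36

t = 9*2 = 18
res = 9+18 = 27
res = 18-18 = 0
res = 18-18 = 0
t = 18+18 = 36
s = 9*6 = 54
acc = 36+0 = 36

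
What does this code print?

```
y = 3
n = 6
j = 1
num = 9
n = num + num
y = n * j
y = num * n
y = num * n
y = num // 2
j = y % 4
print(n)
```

18

n = 9+9 = 18
y = 18*1 = 18
y = 9*18 = 162
y = 9*18 = 162
y = 9//2 = 4
j = 4%4 = 0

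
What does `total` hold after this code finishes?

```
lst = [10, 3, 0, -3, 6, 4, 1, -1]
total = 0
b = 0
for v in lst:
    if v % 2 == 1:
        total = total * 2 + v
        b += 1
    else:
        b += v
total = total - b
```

-11

v=10: not odd; b=10
v=3: odd, total = 0*2+3 = 3; b=11
v=0: not odd; b=11
v=-3: odd, total = 3*2+(-3) = 3; b=12
v=6: not odd; b=18
v=4: not odd; b=22
v=1: odd, total = 3*2+1 = 7; b=23
v=-1: odd, total = 7*2+(-1) = 13; b=24
total-b = 13-24 = -11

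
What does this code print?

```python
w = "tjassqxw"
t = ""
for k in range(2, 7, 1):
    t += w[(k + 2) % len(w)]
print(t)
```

sqxwt

k=2: add w[4]='s' → 's'
k=3: add w[5]='q' → 'sq'
k=4: add w[6]='x' → 'sqx'
k=5: add w[7]='w' → 'sqxw'
k=6: add w[0]='t' → 'sqxwt'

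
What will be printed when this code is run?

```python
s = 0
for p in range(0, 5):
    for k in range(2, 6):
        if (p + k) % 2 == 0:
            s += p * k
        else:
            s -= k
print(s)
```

p=0,k=2: even sum, s = 0+0 = 0
p=0,k=3: odd sum, s = 0-3 = -3
p=0,k=4: even sum, s = (-3)+0 = -3
p=0,k=5: odd sum, s = (-3)-5 = -8
p=1,k=2: odd sum, s = (-8)-2 = -10
p=1,k=3: even sum, s = (-10)+3 = -7
p=1,k=4: odd sum, s = (-7)-4 = -11
p=1,k=5: even sum, s = (-11)+5 = -6
p=2,k=2: even sum, s = (-6)+4 = -2
p=2,k=3: odd sum, s = (-2)-3 = -5
p=2,k=4: even sum, s = (-5)+8 = 3
p=2,k=5: odd sum, s = 3-5 = -2
p=3,k=2: odd sum, s = (-2)-2 = -4
p=3,k=3: even sum, s = (-4)+9 = 5
p=3,k=4: odd sum, s = 5-4 = 1
p=3,k=5: even sum, s = 1+15 = 16
p=4,k=2: even sum, s = 16+8 = 24
p=4,k=3: odd sum, s = 24-3 = 21
p=4,k=4: even sum, s = 21+16 = 37
p=4,k=5: odd sum, s = 37-5 = 32

32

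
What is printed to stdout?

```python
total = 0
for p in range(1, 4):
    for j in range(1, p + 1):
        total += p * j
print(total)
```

25

p=1,j=1: total = 0+1 = 1
p=2,j=1: total = 1+2 = 3
p=2,j=2: total = 3+4 = 7
p=3,j=1: total = 7+3 = 10
p=3,j=2: total = 10+6 = 16
p=3,j=3: total = 16+9 = 25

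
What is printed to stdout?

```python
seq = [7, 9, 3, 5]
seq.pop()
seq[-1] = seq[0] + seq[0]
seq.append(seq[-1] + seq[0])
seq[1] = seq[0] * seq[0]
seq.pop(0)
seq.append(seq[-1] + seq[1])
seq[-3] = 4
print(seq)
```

pop() removes 5 → [7, 9, 3]
seq[-1] = seq[0]+seq[0] = 7+7 = 14 → [7, 9, 14]
append seq[-1]+seq[0] = 14+7 = 21 → [7, 9, 14, 21]
seq[1] = seq[0]*seq[0] = 7*7 = 49 → [7, 49, 14, 21]
pop(0) removes 7 → [49, 14, 21]
append seq[-1]+seq[1] = 21+14 = 35 → [49, 14, 21, 35]
seq[-3] = 4 → [49, 4, 21, 35]

[49, 4, 21, 35]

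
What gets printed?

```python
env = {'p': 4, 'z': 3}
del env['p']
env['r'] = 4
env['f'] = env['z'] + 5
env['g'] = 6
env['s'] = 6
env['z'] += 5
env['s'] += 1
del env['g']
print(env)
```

{'z': 8, 'r': 4, 'f': 8, 's': 7}

del 'p' → {'z': 3}
env['r'] = 4 → {'z': 3, 'r': 4}
env['f'] = env['z']+5 = 8 → {'z': 3, 'r': 4, 'f': 8}
env['g'] = 6 → {'z': 3, 'r': 4, 'f': 8, 'g': 6}
env['s'] = 6 → {'z': 3, 'r': 4, 'f': 8, 'g': 6, 's': 6}
env['z'] = 3+5 = 8 → {'z': 8, 'r': 4, 'f': 8, 'g': 6, 's': 6}
env['s'] = 6+1 = 7 → {'z': 8, 'r': 4, 'f': 8, 'g': 6, 's': 7}
del 'g' → {'z': 8, 'r': 4, 'f': 8, 's': 7}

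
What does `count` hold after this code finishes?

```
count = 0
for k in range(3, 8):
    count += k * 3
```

k=3: count = 0+3*3 = 9
k=4: count = 9+4*3 = 21
k=5: count = 21+5*3 = 36
k=6: count = 36+6*3 = 54
k=7: count = 54+7*3 = 75

75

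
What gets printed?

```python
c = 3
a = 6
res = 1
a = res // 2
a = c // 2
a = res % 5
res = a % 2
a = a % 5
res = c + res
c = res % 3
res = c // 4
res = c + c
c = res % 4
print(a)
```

1

a = 1//2 = 0
a = 3//2 = 1
a = 1%5 = 1
res = 1%2 = 1
a = 1%5 = 1
res = 3+1 = 4
c = 4%3 = 1
res = 1//4 = 0
res = 1+1 = 2
c = 2%4 = 2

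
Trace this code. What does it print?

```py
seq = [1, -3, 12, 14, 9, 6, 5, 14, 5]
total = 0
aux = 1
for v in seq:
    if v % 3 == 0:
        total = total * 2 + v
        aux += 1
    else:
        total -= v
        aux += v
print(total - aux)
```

-92

v=1: not %3==0, total = 0-1 = -1; aux=2
v=-3: %3==0, total = (-1)*2+(-3) = -5; aux=3
v=12: %3==0, total = (-5)*2+12 = 2; aux=4
v=14: not %3==0, total = 2-14 = -12; aux=18
v=9: %3==0, total = (-12)*2+9 = -15; aux=19
v=6: %3==0, total = (-15)*2+6 = -24; aux=20
v=5: not %3==0, total = (-24)-5 = -29; aux=25
v=14: not %3==0, total = (-29)-14 = -43; aux=39
v=5: not %3==0, total = (-43)-5 = -48; aux=44
total-aux = (-48)-44 = -92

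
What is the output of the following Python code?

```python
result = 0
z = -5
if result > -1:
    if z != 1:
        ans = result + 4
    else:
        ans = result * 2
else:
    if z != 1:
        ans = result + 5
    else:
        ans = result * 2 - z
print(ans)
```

4

result=0, z=-5
result > -1 is True; z != 1 is True
→ ans = result + 4 = 4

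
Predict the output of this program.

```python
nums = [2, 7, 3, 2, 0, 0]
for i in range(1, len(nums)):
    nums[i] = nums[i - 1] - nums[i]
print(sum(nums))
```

i=1: nums[1] = 2-7 = -5 → [2, -5, 3, 2, 0, 0]
i=2: nums[2] = (-5)-3 = -8 → [2, -5, -8, 2, 0, 0]
i=3: nums[3] = (-8)-2 = -10 → [2, -5, -8, -10, 0, 0]
i=4: nums[4] = (-10)-0 = -10 → [2, -5, -8, -10, -10, 0]
i=5: nums[5] = (-10)-0 = -10 → [2, -5, -8, -10, -10, -10]
sum = -41

-41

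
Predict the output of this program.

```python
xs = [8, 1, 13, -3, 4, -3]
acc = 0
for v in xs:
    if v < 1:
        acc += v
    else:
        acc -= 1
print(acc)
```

v=8: not <1, acc = 0-1 = -1
v=1: not <1, acc = (-1)-1 = -2
v=13: not <1, acc = (-2)-1 = -3
v=-3: <1, acc = (-3)+(-3) = -6
v=4: not <1, acc = (-6)-1 = -7
v=-3: <1, acc = (-7)+(-3) = -10

-10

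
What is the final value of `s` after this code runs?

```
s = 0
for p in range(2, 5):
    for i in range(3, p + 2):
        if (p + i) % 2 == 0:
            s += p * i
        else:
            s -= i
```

p=2,i=3: odd sum, s = 0-3 = -3
p=3,i=3: even sum, s = (-3)+9 = 6
p=3,i=4: odd sum, s = 6-4 = 2
p=4,i=3: odd sum, s = 2-3 = -1
p=4,i=4: even sum, s = (-1)+16 = 15
p=4,i=5: odd sum, s = 15-5 = 10

10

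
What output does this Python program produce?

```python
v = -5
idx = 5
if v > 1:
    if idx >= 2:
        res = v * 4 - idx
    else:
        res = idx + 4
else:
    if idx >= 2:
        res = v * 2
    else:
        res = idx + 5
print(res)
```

-10

v=-5, idx=5
v > 1 is False; idx >= 2 is True
→ res = v * 2 = -10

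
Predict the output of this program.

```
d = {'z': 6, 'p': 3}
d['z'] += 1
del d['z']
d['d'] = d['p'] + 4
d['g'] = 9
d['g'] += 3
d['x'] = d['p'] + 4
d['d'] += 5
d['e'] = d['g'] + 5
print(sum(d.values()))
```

d['z'] = 6+1 = 7 → {'z': 7, 'p': 3}
del 'z' → {'p': 3}
d['d'] = d['p']+4 = 7 → {'p': 3, 'd': 7}
d['g'] = 9 → {'p': 3, 'd': 7, 'g': 9}
d['g'] = 9+3 = 12 → {'p': 3, 'd': 7, 'g': 12}
d['x'] = d['p']+4 = 7 → {'p': 3, 'd': 7, 'g': 12, 'x': 7}
d['d'] = 7+5 = 12 → {'p': 3, 'd': 12, 'g': 12, 'x': 7}
d['e'] = d['g']+5 = 17 → {'p': 3, 'd': 12, 'g': 12, 'x': 7, 'e': 17}
sum of values = 51

51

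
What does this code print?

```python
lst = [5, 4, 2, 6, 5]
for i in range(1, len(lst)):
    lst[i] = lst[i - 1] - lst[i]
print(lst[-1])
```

-12

i=1: lst[1] = 5-4 = 1 → [5, 1, 2, 6, 5]
i=2: lst[2] = 1-2 = -1 → [5, 1, -1, 6, 5]
i=3: lst[3] = (-1)-6 = -7 → [5, 1, -1, -7, 5]
i=4: lst[4] = (-7)-5 = -12 → [5, 1, -1, -7, -12]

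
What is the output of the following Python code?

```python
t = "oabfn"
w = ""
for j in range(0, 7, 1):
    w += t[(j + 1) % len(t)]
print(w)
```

abfnoab

j=0: add t[1]='a' → 'a'
j=1: add t[2]='b' → 'ab'
j=2: add t[3]='f' → 'abf'
j=3: add t[4]='n' → 'abfn'
j=4: add t[0]='o' → 'abfno'
j=5: add t[1]='a' → 'abfnoa'
j=6: add t[2]='b' → 'abfnoab'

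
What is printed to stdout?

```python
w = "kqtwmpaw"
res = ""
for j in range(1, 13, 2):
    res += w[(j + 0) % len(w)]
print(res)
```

j=1: add w[1]='q' → 'q'
j=3: add w[3]='w' → 'qw'
j=5: add w[5]='p' → 'qwp'
j=7: add w[7]='w' → 'qwpw'
j=9: add w[1]='q' → 'qwpwq'
j=11: add w[3]='w' → 'qwpwqw'

qwpwqw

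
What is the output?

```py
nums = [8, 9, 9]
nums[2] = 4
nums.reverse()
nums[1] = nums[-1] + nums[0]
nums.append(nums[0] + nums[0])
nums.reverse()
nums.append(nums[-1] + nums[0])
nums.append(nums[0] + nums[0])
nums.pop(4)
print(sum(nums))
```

nums[2] = 4 → [8, 9, 4]
reverse → [4, 9, 8]
nums[1] = nums[-1]+nums[0] = 8+4 = 12 → [4, 12, 8]
append nums[0]+nums[0] = 4+4 = 8 → [4, 12, 8, 8]
reverse → [8, 8, 12, 4]
append nums[-1]+nums[0] = 4+8 = 12 → [8, 8, 12, 4, 12]
append nums[0]+nums[0] = 8+8 = 16 → [8, 8, 12, 4, 12, 16]
pop(4) removes 12 → [8, 8, 12, 4, 16]
sum = 48

48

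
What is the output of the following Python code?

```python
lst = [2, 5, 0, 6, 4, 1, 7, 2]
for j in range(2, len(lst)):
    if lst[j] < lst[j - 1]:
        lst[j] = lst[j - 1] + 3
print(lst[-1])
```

23

j=2: 0<5, lst[2] = 5+3 = 8 → [2, 5, 8, 6, 4, 1, 7, 2]
j=3: 6<8, lst[3] = 8+3 = 11 → [2, 5, 8, 11, 4, 1, 7, 2]
j=4: 4<11, lst[4] = 11+3 = 14 → [2, 5, 8, 11, 14, 1, 7, 2]
j=5: 1<14, lst[5] = 14+3 = 17 → [2, 5, 8, 11, 14, 17, 7, 2]
j=6: 7<17, lst[6] = 17+3 = 20 → [2, 5, 8, 11, 14, 17, 20, 2]
j=7: 2<20, lst[7] = 20+3 = 23 → [2, 5, 8, 11, 14, 17, 20, 23]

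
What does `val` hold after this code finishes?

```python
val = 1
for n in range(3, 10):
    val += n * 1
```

43

n=3: val = 1+3*1 = 4
n=4: val = 4+4*1 = 8
n=5: val = 8+5*1 = 13
n=6: val = 13+6*1 = 19
n=7: val = 19+7*1 = 26
n=8: val = 26+8*1 = 34
n=9: val = 34+9*1 = 43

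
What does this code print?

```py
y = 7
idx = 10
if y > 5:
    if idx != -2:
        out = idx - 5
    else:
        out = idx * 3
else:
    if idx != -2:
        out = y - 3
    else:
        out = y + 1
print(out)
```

5

y=7, idx=10
y > 5 is True; idx != -2 is True
→ out = idx - 5 = 5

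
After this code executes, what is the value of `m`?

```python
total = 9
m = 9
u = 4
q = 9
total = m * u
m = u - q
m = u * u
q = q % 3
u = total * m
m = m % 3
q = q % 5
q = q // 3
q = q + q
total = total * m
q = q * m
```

total = 9*4 = 36
m = 4-9 = -5
m = 4*4 = 16
q = 9%3 = 0
u = 36*16 = 576
m = 16%3 = 1
q = 0%5 = 0
q = 0//3 = 0
q = 0+0 = 0
total = 36*1 = 36
q = 0*1 = 0

1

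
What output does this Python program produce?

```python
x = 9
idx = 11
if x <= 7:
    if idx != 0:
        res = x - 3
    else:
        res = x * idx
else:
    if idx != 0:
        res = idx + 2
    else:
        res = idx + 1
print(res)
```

13

x=9, idx=11
x <= 7 is False; idx != 0 is True
→ res = idx + 2 = 13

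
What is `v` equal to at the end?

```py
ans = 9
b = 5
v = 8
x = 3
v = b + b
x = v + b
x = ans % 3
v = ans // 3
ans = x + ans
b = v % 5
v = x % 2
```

0

v = 5+5 = 10
x = 10+5 = 15
x = 9%3 = 0
v = 9//3 = 3
ans = 0+9 = 9
b = 3%5 = 3
v = 0%2 = 0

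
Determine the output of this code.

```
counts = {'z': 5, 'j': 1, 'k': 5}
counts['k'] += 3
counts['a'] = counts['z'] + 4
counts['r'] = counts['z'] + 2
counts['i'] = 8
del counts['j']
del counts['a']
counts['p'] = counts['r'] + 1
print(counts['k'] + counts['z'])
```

counts['k'] = 5+3 = 8 → {'z': 5, 'j': 1, 'k': 8}
counts['a'] = counts['z']+4 = 9 → {'z': 5, 'j': 1, 'k': 8, 'a': 9}
counts['r'] = counts['z']+2 = 7 → {'z': 5, 'j': 1, 'k': 8, 'a': 9, 'r': 7}
counts['i'] = 8 → {'z': 5, 'j': 1, 'k': 8, 'a': 9, 'r': 7, 'i': 8}
del 'j' → {'z': 5, 'k': 8, 'a': 9, 'r': 7, 'i': 8}
del 'a' → {'z': 5, 'k': 8, 'r': 7, 'i': 8}
counts['p'] = counts['r']+1 = 8 → {'z': 5, 'k': 8, 'r': 7, 'i': 8, 'p': 8}
counts['k']+counts['z'] = 8+5 = 13

13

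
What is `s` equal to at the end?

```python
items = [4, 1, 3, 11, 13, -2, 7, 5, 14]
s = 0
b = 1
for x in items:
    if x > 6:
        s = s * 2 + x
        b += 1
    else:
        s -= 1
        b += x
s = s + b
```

130

x=4: not >6, s = 0-1 = -1; b=5
x=1: not >6, s = (-1)-1 = -2; b=6
x=3: not >6, s = (-2)-1 = -3; b=9
x=11: >6, s = (-3)*2+11 = 5; b=10
x=13: >6, s = 5*2+13 = 23; b=11
x=-2: not >6, s = 23-1 = 22; b=9
x=7: >6, s = 22*2+7 = 51; b=10
x=5: not >6, s = 51-1 = 50; b=15
x=14: >6, s = 50*2+14 = 114; b=16
s+b = 114+16 = 130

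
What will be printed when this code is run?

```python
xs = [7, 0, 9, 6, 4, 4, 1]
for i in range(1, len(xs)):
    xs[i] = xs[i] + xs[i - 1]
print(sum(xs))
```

139

i=1: xs[1] = 0+7 = 7 → [7, 7, 9, 6, 4, 4, 1]
i=2: xs[2] = 9+7 = 16 → [7, 7, 16, 6, 4, 4, 1]
i=3: xs[3] = 6+16 = 22 → [7, 7, 16, 22, 4, 4, 1]
i=4: xs[4] = 4+22 = 26 → [7, 7, 16, 22, 26, 4, 1]
i=5: xs[5] = 4+26 = 30 → [7, 7, 16, 22, 26, 30, 1]
i=6: xs[6] = 1+30 = 31 → [7, 7, 16, 22, 26, 30, 31]
sum = 139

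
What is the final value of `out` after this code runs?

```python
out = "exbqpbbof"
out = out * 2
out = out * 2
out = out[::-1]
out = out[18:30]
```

'fobbpqbxefob'

repeat ×2 → 'exbqpbbofexbqpbbof'
repeat ×2 → 'exbqpbbofexbqpbbofexbqpbbofexbqpbbof'
reverse → 'fobbpqbxefobbpqbxefobbpqbxefobbpqbxe'
slice [18:30] → 'fobbpqbxefob'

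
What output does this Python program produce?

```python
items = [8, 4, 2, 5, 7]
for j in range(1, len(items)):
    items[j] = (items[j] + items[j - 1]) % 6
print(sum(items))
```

j=1: items[1] = (4+8)%6 = 0 → [8, 0, 2, 5, 7]
j=2: items[2] = (2+0)%6 = 2 → [8, 0, 2, 5, 7]
j=3: items[3] = (5+2)%6 = 1 → [8, 0, 2, 1, 7]
j=4: items[4] = (7+1)%6 = 2 → [8, 0, 2, 1, 2]
sum = 13

13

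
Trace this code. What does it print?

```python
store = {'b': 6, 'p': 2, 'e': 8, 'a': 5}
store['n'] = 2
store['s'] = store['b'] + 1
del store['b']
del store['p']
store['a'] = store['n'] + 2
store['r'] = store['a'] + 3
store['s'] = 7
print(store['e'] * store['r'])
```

56

store['n'] = 2 → {'b': 6, 'p': 2, 'e': 8, 'a': 5, 'n': 2}
store['s'] = store['b']+1 = 7 → {'b': 6, 'p': 2, 'e': 8, 'a': 5, 'n': 2, 's': 7}
del 'b' → {'p': 2, 'e': 8, 'a': 5, 'n': 2, 's': 7}
del 'p' → {'e': 8, 'a': 5, 'n': 2, 's': 7}
store['a'] = store['n']+2 = 4 → {'e': 8, 'a': 4, 'n': 2, 's': 7}
store['r'] = store['a']+3 = 7 → {'e': 8, 'a': 4, 'n': 2, 's': 7, 'r': 7}
store['s'] = 7 → {'e': 8, 'a': 4, 'n': 2, 's': 7, 'r': 7}
store['e']*store['r'] = 8*7 = 56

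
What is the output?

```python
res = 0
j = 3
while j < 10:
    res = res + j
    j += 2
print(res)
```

24

j=3: res = 0+3 = 3
j=5: res = 3+5 = 8
j=7: res = 8+7 = 15
j=9: res = 15+9 = 24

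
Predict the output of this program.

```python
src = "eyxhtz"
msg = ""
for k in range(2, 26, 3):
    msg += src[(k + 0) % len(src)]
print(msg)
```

xzxzxzxz

k=2: add src[2]='x' → 'x'
k=5: add src[5]='z' → 'xz'
k=8: add src[2]='x' → 'xzx'
k=11: add src[5]='z' → 'xzxz'
k=14: add src[2]='x' → 'xzxzx'
k=17: add src[5]='z' → 'xzxzxz'
k=20: add src[2]='x' → 'xzxzxzx'
k=23: add src[5]='z' → 'xzxzxzxz'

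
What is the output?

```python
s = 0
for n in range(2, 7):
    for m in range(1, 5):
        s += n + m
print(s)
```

n=2,m=1: s = 0+3 = 3
n=2,m=2: s = 3+4 = 7
n=2,m=3: s = 7+5 = 12
n=2,m=4: s = 12+6 = 18
n=3,m=1: s = 18+4 = 22
n=3,m=2: s = 22+5 = 27
n=3,m=3: s = 27+6 = 33
n=3,m=4: s = 33+7 = 40
n=4,m=1: s = 40+5 = 45
n=4,m=2: s = 45+6 = 51
n=4,m=3: s = 51+7 = 58
n=4,m=4: s = 58+8 = 66
n=5,m=1: s = 66+6 = 72
n=5,m=2: s = 72+7 = 79
n=5,m=3: s = 79+8 = 87
n=5,m=4: s = 87+9 = 96
n=6,m=1: s = 96+7 = 103
n=6,m=2: s = 103+8 = 111
n=6,m=3: s = 111+9 = 120
n=6,m=4: s = 120+10 = 130

130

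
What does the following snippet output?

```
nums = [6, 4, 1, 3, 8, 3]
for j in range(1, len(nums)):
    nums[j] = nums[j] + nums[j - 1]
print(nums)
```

[6, 10, 11, 14, 22, 25]

j=1: nums[1] = 4+6 = 10 → [6, 10, 1, 3, 8, 3]
j=2: nums[2] = 1+10 = 11 → [6, 10, 11, 3, 8, 3]
j=3: nums[3] = 3+11 = 14 → [6, 10, 11, 14, 8, 3]
j=4: nums[4] = 8+14 = 22 → [6, 10, 11, 14, 22, 3]
j=5: nums[5] = 3+22 = 25 → [6, 10, 11, 14, 22, 25]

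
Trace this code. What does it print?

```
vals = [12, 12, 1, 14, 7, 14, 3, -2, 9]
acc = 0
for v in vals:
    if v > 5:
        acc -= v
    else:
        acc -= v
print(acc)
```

-70

v=12: >5, acc = 0-12 = -12
v=12: >5, acc = (-12)-12 = -24
v=1: not >5, acc = (-24)-1 = -25
v=14: >5, acc = (-25)-14 = -39
v=7: >5, acc = (-39)-7 = -46
v=14: >5, acc = (-46)-14 = -60
v=3: not >5, acc = (-60)-3 = -63
v=-2: not >5, acc = (-63)-(-2) = -61
v=9: >5, acc = (-61)-9 = -70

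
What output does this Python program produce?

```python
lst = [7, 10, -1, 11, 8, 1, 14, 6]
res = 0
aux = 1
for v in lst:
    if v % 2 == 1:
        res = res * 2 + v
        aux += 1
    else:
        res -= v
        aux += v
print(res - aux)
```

-84

v=7: odd, res = 0*2+7 = 7; aux=2
v=10: not odd, res = 7-10 = -3; aux=12
v=-1: odd, res = (-3)*2+(-1) = -7; aux=13
v=11: odd, res = (-7)*2+11 = -3; aux=14
v=8: not odd, res = (-3)-8 = -11; aux=22
v=1: odd, res = (-11)*2+1 = -21; aux=23
v=14: not odd, res = (-21)-14 = -35; aux=37
v=6: not odd, res = (-35)-6 = -41; aux=43
res-aux = (-41)-43 = -84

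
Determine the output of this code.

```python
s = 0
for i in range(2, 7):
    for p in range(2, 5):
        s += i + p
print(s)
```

i=2,p=2: s = 0+4 = 4
i=2,p=3: s = 4+5 = 9
i=2,p=4: s = 9+6 = 15
i=3,p=2: s = 15+5 = 20
i=3,p=3: s = 20+6 = 26
i=3,p=4: s = 26+7 = 33
i=4,p=2: s = 33+6 = 39
i=4,p=3: s = 39+7 = 46
i=4,p=4: s = 46+8 = 54
i=5,p=2: s = 54+7 = 61
i=5,p=3: s = 61+8 = 69
i=5,p=4: s = 69+9 = 78
i=6,p=2: s = 78+8 = 86
i=6,p=3: s = 86+9 = 95
i=6,p=4: s = 95+10 = 105

105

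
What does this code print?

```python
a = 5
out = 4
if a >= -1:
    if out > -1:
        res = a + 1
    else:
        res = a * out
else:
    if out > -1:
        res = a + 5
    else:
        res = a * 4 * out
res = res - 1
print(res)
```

a=5, out=4
a >= -1 is True; out > -1 is True
→ res = a + 1 = 6
res = 6-1 = 5

5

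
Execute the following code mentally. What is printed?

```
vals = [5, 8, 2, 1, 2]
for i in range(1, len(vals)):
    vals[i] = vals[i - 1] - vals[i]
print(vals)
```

[5, -3, -5, -6, -8]

i=1: vals[1] = 5-8 = -3 → [5, -3, 2, 1, 2]
i=2: vals[2] = (-3)-2 = -5 → [5, -3, -5, 1, 2]
i=3: vals[3] = (-5)-1 = -6 → [5, -3, -5, -6, 2]
i=4: vals[4] = (-6)-2 = -8 → [5, -3, -5, -6, -8]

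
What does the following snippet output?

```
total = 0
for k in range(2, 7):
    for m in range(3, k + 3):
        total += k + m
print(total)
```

185

k=2,m=3: total = 0+5 = 5
k=2,m=4: total = 5+6 = 11
k=3,m=3: total = 11+6 = 17
k=3,m=4: total = 17+7 = 24
k=3,m=5: total = 24+8 = 32
k=4,m=3: total = 32+7 = 39
k=4,m=4: total = 39+8 = 47
k=4,m=5: total = 47+9 = 56
k=4,m=6: total = 56+10 = 66
k=5,m=3: total = 66+8 = 74
k=5,m=4: total = 74+9 = 83
k=5,m=5: total = 83+10 = 93
k=5,m=6: total = 93+11 = 104
k=5,m=7: total = 104+12 = 116
k=6,m=3: total = 116+9 = 125
k=6,m=4: total = 125+10 = 135
k=6,m=5: total = 135+11 = 146
k=6,m=6: total = 146+12 = 158
k=6,m=7: total = 158+13 = 171
k=6,m=8: total = 171+14 = 185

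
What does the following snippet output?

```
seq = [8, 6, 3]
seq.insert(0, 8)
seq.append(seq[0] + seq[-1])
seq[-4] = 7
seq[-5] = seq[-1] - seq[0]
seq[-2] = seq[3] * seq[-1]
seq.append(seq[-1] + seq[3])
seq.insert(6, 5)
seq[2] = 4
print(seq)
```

insert 8 at 0 → [8, 8, 6, 3]
append seq[0]+seq[-1] = 8+3 = 11 → [8, 8, 6, 3, 11]
seq[-4] = 7 → [8, 7, 6, 3, 11]
seq[-5] = seq[-1]-seq[0] = 11-8 = 3 → [3, 7, 6, 3, 11]
seq[-2] = seq[3]*seq[-1] = 3*11 = 33 → [3, 7, 6, 33, 11]
append seq[-1]+seq[3] = 11+33 = 44 → [3, 7, 6, 33, 11, 44]
insert 5 at 6 → [3, 7, 6, 33, 11, 44, 5]
seq[2] = 4 → [3, 7, 4, 33, 11, 44, 5]

[3, 7, 4, 33, 11, 44, 5]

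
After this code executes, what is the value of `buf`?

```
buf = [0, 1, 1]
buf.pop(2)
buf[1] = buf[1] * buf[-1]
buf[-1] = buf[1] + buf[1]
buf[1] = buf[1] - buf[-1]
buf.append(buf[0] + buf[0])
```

[0, 0, 0]

pop(2) removes 1 → [0, 1]
buf[1] = buf[1]*buf[-1] = 1*1 = 1 → [0, 1]
buf[-1] = buf[1]+buf[1] = 1+1 = 2 → [0, 2]
buf[1] = buf[1]-buf[-1] = 2-2 = 0 → [0, 0]
append buf[0]+buf[0] = 0+0 = 0 → [0, 0, 0]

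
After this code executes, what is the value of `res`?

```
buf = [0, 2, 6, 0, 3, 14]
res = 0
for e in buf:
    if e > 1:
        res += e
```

25

e=0: not >1
e=2: >1, res = 0+2 = 2
e=6: >1, res = 2+6 = 8
e=0: not >1
e=3: >1, res = 8+3 = 11
e=14: >1, res = 11+14 = 25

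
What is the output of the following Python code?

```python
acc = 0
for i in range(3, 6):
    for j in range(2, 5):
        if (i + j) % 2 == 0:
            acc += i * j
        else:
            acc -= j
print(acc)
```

i=3,j=2: odd sum, acc = 0-2 = -2
i=3,j=3: even sum, acc = (-2)+9 = 7
i=3,j=4: odd sum, acc = 7-4 = 3
i=4,j=2: even sum, acc = 3+8 = 11
i=4,j=3: odd sum, acc = 11-3 = 8
i=4,j=4: even sum, acc = 8+16 = 24
i=5,j=2: odd sum, acc = 24-2 = 22
i=5,j=3: even sum, acc = 22+15 = 37
i=5,j=4: odd sum, acc = 37-4 = 33

33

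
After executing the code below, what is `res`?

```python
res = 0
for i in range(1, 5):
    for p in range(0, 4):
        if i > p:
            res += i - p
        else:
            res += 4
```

i=1,p=0: 1>0, res = 0+1 = 1
i=1,p=1: not 1>1, res = 1+4 = 5
i=1,p=2: not 1>2, res = 5+4 = 9
i=1,p=3: not 1>3, res = 9+4 = 13
i=2,p=0: 2>0, res = 13+2 = 15
i=2,p=1: 2>1, res = 15+1 = 16
i=2,p=2: not 2>2, res = 16+4 = 20
i=2,p=3: not 2>3, res = 20+4 = 24
i=3,p=0: 3>0, res = 24+3 = 27
i=3,p=1: 3>1, res = 27+2 = 29
i=3,p=2: 3>2, res = 29+1 = 30
i=3,p=3: not 3>3, res = 30+4 = 34
i=4,p=0: 4>0, res = 34+4 = 38
i=4,p=1: 4>1, res = 38+3 = 41
i=4,p=2: 4>2, res = 41+2 = 43
i=4,p=3: 4>3, res = 43+1 = 44

44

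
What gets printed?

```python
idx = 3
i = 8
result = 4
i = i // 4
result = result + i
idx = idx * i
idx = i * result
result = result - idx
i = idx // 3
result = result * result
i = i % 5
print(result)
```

i = 8//4 = 2
result = 4+2 = 6
idx = 3*2 = 6
idx = 2*6 = 12
result = 6-12 = -6
i = 12//3 = 4
result = (-6)*(-6) = 36
i = 4%5 = 4

36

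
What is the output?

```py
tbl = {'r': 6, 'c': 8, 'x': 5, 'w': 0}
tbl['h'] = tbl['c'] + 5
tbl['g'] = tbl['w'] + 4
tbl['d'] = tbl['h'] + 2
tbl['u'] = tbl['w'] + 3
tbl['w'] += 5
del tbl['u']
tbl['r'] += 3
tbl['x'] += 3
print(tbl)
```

tbl['h'] = tbl['c']+5 = 13 → {'r': 6, 'c': 8, 'x': 5, 'w': 0, 'h': 13}
tbl['g'] = tbl['w']+4 = 4 → {'r': 6, 'c': 8, 'x': 5, 'w': 0, 'h': 13, 'g': 4}
tbl['d'] = tbl['h']+2 = 15 → {'r': 6, 'c': 8, 'x': 5, 'w': 0, 'h': 13, 'g': 4, 'd': 15}
tbl['u'] = tbl['w']+3 = 3 → {'r': 6, 'c': 8, 'x': 5, 'w': 0, 'h': 13, 'g': 4, 'd': 15, 'u': 3}
tbl['w'] = 0+5 = 5 → {'r': 6, 'c': 8, 'x': 5, 'w': 5, 'h': 13, 'g': 4, 'd': 15, 'u': 3}
del 'u' → {'r': 6, 'c': 8, 'x': 5, 'w': 5, 'h': 13, 'g': 4, 'd': 15}
tbl['r'] = 6+3 = 9 → {'r': 9, 'c': 8, 'x': 5, 'w': 5, 'h': 13, 'g': 4, 'd': 15}
tbl['x'] = 5+3 = 8 → {'r': 9, 'c': 8, 'x': 8, 'w': 5, 'h': 13, 'g': 4, 'd': 15}

{'r': 9, 'c': 8, 'x': 8, 'w': 5, 'h': 13, 'g': 4, 'd': 15}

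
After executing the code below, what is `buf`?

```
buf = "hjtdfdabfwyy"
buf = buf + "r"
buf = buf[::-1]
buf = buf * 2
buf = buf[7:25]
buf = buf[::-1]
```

'jtdfdabfwyyrhjtdfd'

+ 'r' → 'hjtdfdabfwyyr'
reverse → 'ryywfbadfdtjh'
repeat ×2 → 'ryywfbadfdtjhryywfbadfdtjh'
slice [7:25] → 'dfdtjhryywfbadfdtj'
reverse → 'jtdfdabfwyyrhjtdfd'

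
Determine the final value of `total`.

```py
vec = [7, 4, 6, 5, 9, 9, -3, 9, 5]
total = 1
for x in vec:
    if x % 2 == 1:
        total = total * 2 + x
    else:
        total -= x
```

323

x=7: odd, total = 1*2+7 = 9
x=4: not odd, total = 9-4 = 5
x=6: not odd, total = 5-6 = -1
x=5: odd, total = (-1)*2+5 = 3
x=9: odd, total = 3*2+9 = 15
x=9: odd, total = 15*2+9 = 39
x=-3: odd, total = 39*2+(-3) = 75
x=9: odd, total = 75*2+9 = 159
x=5: odd, total = 159*2+5 = 323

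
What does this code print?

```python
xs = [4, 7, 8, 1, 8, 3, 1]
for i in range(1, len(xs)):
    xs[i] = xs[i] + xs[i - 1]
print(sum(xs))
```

145

i=1: xs[1] = 7+4 = 11 → [4, 11, 8, 1, 8, 3, 1]
i=2: xs[2] = 8+11 = 19 → [4, 11, 19, 1, 8, 3, 1]
i=3: xs[3] = 1+19 = 20 → [4, 11, 19, 20, 8, 3, 1]
i=4: xs[4] = 8+20 = 28 → [4, 11, 19, 20, 28, 3, 1]
i=5: xs[5] = 3+28 = 31 → [4, 11, 19, 20, 28, 31, 1]
i=6: xs[6] = 1+31 = 32 → [4, 11, 19, 20, 28, 31, 32]
sum = 145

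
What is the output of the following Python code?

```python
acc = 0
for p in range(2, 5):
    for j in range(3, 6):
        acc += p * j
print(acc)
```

108

p=2,j=3: acc = 0+6 = 6
p=2,j=4: acc = 6+8 = 14
p=2,j=5: acc = 14+10 = 24
p=3,j=3: acc = 24+9 = 33
p=3,j=4: acc = 33+12 = 45
p=3,j=5: acc = 45+15 = 60
p=4,j=3: acc = 60+12 = 72
p=4,j=4: acc = 72+16 = 88
p=4,j=5: acc = 88+20 = 108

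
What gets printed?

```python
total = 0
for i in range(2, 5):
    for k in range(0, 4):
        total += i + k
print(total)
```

i=2,k=0: total = 0+2 = 2
i=2,k=1: total = 2+3 = 5
i=2,k=2: total = 5+4 = 9
i=2,k=3: total = 9+5 = 14
i=3,k=0: total = 14+3 = 17
i=3,k=1: total = 17+4 = 21
i=3,k=2: total = 21+5 = 26
i=3,k=3: total = 26+6 = 32
i=4,k=0: total = 32+4 = 36
i=4,k=1: total = 36+5 = 41
i=4,k=2: total = 41+6 = 47
i=4,k=3: total = 47+7 = 54

54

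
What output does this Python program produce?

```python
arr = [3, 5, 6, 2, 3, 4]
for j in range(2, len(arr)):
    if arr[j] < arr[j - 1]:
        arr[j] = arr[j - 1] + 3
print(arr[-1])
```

15

j=2: 6>=5, unchanged → [3, 5, 6, 2, 3, 4]
j=3: 2<6, arr[3] = 6+3 = 9 → [3, 5, 6, 9, 3, 4]
j=4: 3<9, arr[4] = 9+3 = 12 → [3, 5, 6, 9, 12, 4]
j=5: 4<12, arr[5] = 12+3 = 15 → [3, 5, 6, 9, 12, 15]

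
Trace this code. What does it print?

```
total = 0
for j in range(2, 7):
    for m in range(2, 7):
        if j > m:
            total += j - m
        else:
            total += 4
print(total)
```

80

j=2,m=2: not 2>2, total = 0+4 = 4
j=2,m=3: not 2>3, total = 4+4 = 8
j=2,m=4: not 2>4, total = 8+4 = 12
j=2,m=5: not 2>5, total = 12+4 = 16
j=2,m=6: not 2>6, total = 16+4 = 20
j=3,m=2: 3>2, total = 20+1 = 21
j=3,m=3: not 3>3, total = 21+4 = 25
j=3,m=4: not 3>4, total = 25+4 = 29
j=3,m=5: not 3>5, total = 29+4 = 33
j=3,m=6: not 3>6, total = 33+4 = 37
j=4,m=2: 4>2, total = 37+2 = 39
j=4,m=3: 4>3, total = 39+1 = 40
j=4,m=4: not 4>4, total = 40+4 = 44
j=4,m=5: not 4>5, total = 44+4 = 48
j=4,m=6: not 4>6, total = 48+4 = 52
j=5,m=2: 5>2, total = 52+3 = 55
j=5,m=3: 5>3, total = 55+2 = 57
j=5,m=4: 5>4, total = 57+1 = 58
j=5,m=5: not 5>5, total = 58+4 = 62
j=5,m=6: not 5>6, total = 62+4 = 66
j=6,m=2: 6>2, total = 66+4 = 70
j=6,m=3: 6>3, total = 70+3 = 73
j=6,m=4: 6>4, total = 73+2 = 75
j=6,m=5: 6>5, total = 75+1 = 76
j=6,m=6: not 6>6, total = 76+4 = 80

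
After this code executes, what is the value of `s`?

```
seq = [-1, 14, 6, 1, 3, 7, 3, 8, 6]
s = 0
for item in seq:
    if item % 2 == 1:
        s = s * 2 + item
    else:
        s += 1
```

item=-1: odd, s = 0*2+(-1) = -1
item=14: not odd, s = (-1)+1 = 0
item=6: not odd, s = 0+1 = 1
item=1: odd, s = 1*2+1 = 3
item=3: odd, s = 3*2+3 = 9
item=7: odd, s = 9*2+7 = 25
item=3: odd, s = 25*2+3 = 53
item=8: not odd, s = 53+1 = 54
item=6: not odd, s = 54+1 = 55

55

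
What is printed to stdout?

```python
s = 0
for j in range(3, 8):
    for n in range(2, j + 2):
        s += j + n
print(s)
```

j=3,n=2: s = 0+5 = 5
j=3,n=3: s = 5+6 = 11
j=3,n=4: s = 11+7 = 18
j=4,n=2: s = 18+6 = 24
j=4,n=3: s = 24+7 = 31
j=4,n=4: s = 31+8 = 39
j=4,n=5: s = 39+9 = 48
j=5,n=2: s = 48+7 = 55
j=5,n=3: s = 55+8 = 63
j=5,n=4: s = 63+9 = 72
j=5,n=5: s = 72+10 = 82
j=5,n=6: s = 82+11 = 93
j=6,n=2: s = 93+8 = 101
j=6,n=3: s = 101+9 = 110
j=6,n=4: s = 110+10 = 120
j=6,n=5: s = 120+11 = 131
j=6,n=6: s = 131+12 = 143
j=6,n=7: s = 143+13 = 156
j=7,n=2: s = 156+9 = 165
j=7,n=3: s = 165+10 = 175
j=7,n=4: s = 175+11 = 186
j=7,n=5: s = 186+12 = 198
j=7,n=6: s = 198+13 = 211
j=7,n=7: s = 211+14 = 225
j=7,n=8: s = 225+15 = 240

240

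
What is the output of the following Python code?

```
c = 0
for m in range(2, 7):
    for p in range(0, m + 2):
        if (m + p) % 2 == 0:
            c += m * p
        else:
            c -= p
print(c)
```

m=2,p=0: even sum, c = 0+0 = 0
m=2,p=1: odd sum, c = 0-1 = -1
m=2,p=2: even sum, c = (-1)+4 = 3
m=2,p=3: odd sum, c = 3-3 = 0
m=3,p=0: odd sum, c = 0-0 = 0
m=3,p=1: even sum, c = 0+3 = 3
m=3,p=2: odd sum, c = 3-2 = 1
m=3,p=3: even sum, c = 1+9 = 10
m=3,p=4: odd sum, c = 10-4 = 6
m=4,p=0: even sum, c = 6+0 = 6
m=4,p=1: odd sum, c = 6-1 = 5
m=4,p=2: even sum, c = 5+8 = 13
m=4,p=3: odd sum, c = 13-3 = 10
m=4,p=4: even sum, c = 10+16 = 26
m=4,p=5: odd sum, c = 26-5 = 21
m=5,p=0: odd sum, c = 21-0 = 21
m=5,p=1: even sum, c = 21+5 = 26
m=5,p=2: odd sum, c = 26-2 = 24
m=5,p=3: even sum, c = 24+15 = 39
m=5,p=4: odd sum, c = 39-4 = 35
m=5,p=5: even sum, c = 35+25 = 60
m=5,p=6: odd sum, c = 60-6 = 54
m=6,p=0: even sum, c = 54+0 = 54
m=6,p=1: odd sum, c = 54-1 = 53
m=6,p=2: even sum, c = 53+12 = 65
m=6,p=3: odd sum, c = 65-3 = 62
m=6,p=4: even sum, c = 62+24 = 86
m=6,p=5: odd sum, c = 86-5 = 81
m=6,p=6: even sum, c = 81+36 = 117
m=6,p=7: odd sum, c = 117-7 = 110

110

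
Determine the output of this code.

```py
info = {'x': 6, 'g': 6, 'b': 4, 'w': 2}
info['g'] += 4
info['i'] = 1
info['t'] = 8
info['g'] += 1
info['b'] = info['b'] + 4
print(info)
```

{'x': 6, 'g': 11, 'b': 8, 'w': 2, 'i': 1, 't': 8}

info['g'] = 6+4 = 10 → {'x': 6, 'g': 10, 'b': 4, 'w': 2}
info['i'] = 1 → {'x': 6, 'g': 10, 'b': 4, 'w': 2, 'i': 1}
info['t'] = 8 → {'x': 6, 'g': 10, 'b': 4, 'w': 2, 'i': 1, 't': 8}
info['g'] = 10+1 = 11 → {'x': 6, 'g': 11, 'b': 4, 'w': 2, 'i': 1, 't': 8}
info['b'] = info['b']+4 = 8 → {'x': 6, 'g': 11, 'b': 8, 'w': 2, 'i': 1, 't': 8}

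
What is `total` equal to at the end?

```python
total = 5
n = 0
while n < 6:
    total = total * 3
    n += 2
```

n=0: total = 5*3 = 15
n=2: total = 15*3 = 45
n=4: total = 45*3 = 135

135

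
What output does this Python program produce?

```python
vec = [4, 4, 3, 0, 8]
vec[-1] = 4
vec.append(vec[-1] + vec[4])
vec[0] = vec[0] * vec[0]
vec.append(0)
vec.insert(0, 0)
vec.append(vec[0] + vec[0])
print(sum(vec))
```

vec[-1] = 4 → [4, 4, 3, 0, 4]
append vec[-1]+vec[4] = 4+4 = 8 → [4, 4, 3, 0, 4, 8]
vec[0] = vec[0]*vec[0] = 4*4 = 16 → [16, 4, 3, 0, 4, 8]
append 0 → [16, 4, 3, 0, 4, 8, 0]
insert 0 at 0 → [0, 16, 4, 3, 0, 4, 8, 0]
append vec[0]+vec[0] = 0+0 = 0 → [0, 16, 4, 3, 0, 4, 8, 0, 0]
sum = 35

35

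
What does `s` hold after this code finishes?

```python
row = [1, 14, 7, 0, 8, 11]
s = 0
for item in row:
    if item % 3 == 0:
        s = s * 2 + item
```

item=1: not %3==0
item=14: not %3==0
item=7: not %3==0
item=0: %3==0, s = 0*2+0 = 0
item=8: not %3==0
item=11: not %3==0

0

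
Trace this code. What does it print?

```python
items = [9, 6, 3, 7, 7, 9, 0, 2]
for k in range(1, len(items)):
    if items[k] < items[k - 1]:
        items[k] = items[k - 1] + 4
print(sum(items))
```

184

k=1: 6<9, items[1] = 9+4 = 13 → [9, 13, 3, 7, 7, 9, 0, 2]
k=2: 3<13, items[2] = 13+4 = 17 → [9, 13, 17, 7, 7, 9, 0, 2]
k=3: 7<17, items[3] = 17+4 = 21 → [9, 13, 17, 21, 7, 9, 0, 2]
k=4: 7<21, items[4] = 21+4 = 25 → [9, 13, 17, 21, 25, 9, 0, 2]
k=5: 9<25, items[5] = 25+4 = 29 → [9, 13, 17, 21, 25, 29, 0, 2]
k=6: 0<29, items[6] = 29+4 = 33 → [9, 13, 17, 21, 25, 29, 33, 2]
k=7: 2<33, items[7] = 33+4 = 37 → [9, 13, 17, 21, 25, 29, 33, 37]
sum = 184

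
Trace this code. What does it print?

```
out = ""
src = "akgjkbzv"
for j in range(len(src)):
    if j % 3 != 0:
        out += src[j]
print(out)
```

kgkbv

j=0: skip
j=1: add 'k' → 'k'
j=2: add 'g' → 'kg'
j=3: skip
j=4: add 'k' → 'kgk'
j=5: add 'b' → 'kgkb'
j=6: skip
j=7: add 'v' → 'kgkbv'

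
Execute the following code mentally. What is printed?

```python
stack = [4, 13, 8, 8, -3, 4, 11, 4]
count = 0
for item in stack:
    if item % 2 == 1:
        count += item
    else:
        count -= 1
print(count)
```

item=4: not odd, count = 0-1 = -1
item=13: odd, count = (-1)+13 = 12
item=8: not odd, count = 12-1 = 11
item=8: not odd, count = 11-1 = 10
item=-3: odd, count = 10+(-3) = 7
item=4: not odd, count = 7-1 = 6
item=11: odd, count = 6+11 = 17
item=4: not odd, count = 17-1 = 16

16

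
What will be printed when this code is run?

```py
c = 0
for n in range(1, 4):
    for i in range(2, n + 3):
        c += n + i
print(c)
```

n=1,i=2: c = 0+3 = 3
n=1,i=3: c = 3+4 = 7
n=2,i=2: c = 7+4 = 11
n=2,i=3: c = 11+5 = 16
n=2,i=4: c = 16+6 = 22
n=3,i=2: c = 22+5 = 27
n=3,i=3: c = 27+6 = 33
n=3,i=4: c = 33+7 = 40
n=3,i=5: c = 40+8 = 48

48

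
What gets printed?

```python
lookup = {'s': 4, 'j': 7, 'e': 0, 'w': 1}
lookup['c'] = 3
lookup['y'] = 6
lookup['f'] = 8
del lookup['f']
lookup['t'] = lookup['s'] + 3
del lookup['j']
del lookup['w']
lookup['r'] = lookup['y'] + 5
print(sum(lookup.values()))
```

31

lookup['c'] = 3 → {'s': 4, 'j': 7, 'e': 0, 'w': 1, 'c': 3}
lookup['y'] = 6 → {'s': 4, 'j': 7, 'e': 0, 'w': 1, 'c': 3, 'y': 6}
lookup['f'] = 8 → {'s': 4, 'j': 7, 'e': 0, 'w': 1, 'c': 3, 'y': 6, 'f': 8}
del 'f' → {'s': 4, 'j': 7, 'e': 0, 'w': 1, 'c': 3, 'y': 6}
lookup['t'] = lookup['s']+3 = 7 → {'s': 4, 'j': 7, 'e': 0, 'w': 1, 'c': 3, 'y': 6, 't': 7}
del 'j' → {'s': 4, 'e': 0, 'w': 1, 'c': 3, 'y': 6, 't': 7}
del 'w' → {'s': 4, 'e': 0, 'c': 3, 'y': 6, 't': 7}
lookup['r'] = lookup['y']+5 = 11 → {'s': 4, 'e': 0, 'c': 3, 'y': 6, 't': 7, 'r': 11}
sum of values = 31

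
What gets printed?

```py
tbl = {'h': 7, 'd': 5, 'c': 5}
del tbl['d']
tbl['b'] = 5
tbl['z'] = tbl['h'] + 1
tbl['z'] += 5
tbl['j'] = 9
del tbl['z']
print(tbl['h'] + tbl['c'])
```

del 'd' → {'h': 7, 'c': 5}
tbl['b'] = 5 → {'h': 7, 'c': 5, 'b': 5}
tbl['z'] = tbl['h']+1 = 8 → {'h': 7, 'c': 5, 'b': 5, 'z': 8}
tbl['z'] = 8+5 = 13 → {'h': 7, 'c': 5, 'b': 5, 'z': 13}
tbl['j'] = 9 → {'h': 7, 'c': 5, 'b': 5, 'z': 13, 'j': 9}
del 'z' → {'h': 7, 'c': 5, 'b': 5, 'j': 9}
tbl['h']+tbl['c'] = 7+5 = 12

12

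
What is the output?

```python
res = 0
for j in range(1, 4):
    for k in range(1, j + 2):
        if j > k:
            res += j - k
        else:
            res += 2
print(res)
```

j=1,k=1: not 1>1, res = 0+2 = 2
j=1,k=2: not 1>2, res = 2+2 = 4
j=2,k=1: 2>1, res = 4+1 = 5
j=2,k=2: not 2>2, res = 5+2 = 7
j=2,k=3: not 2>3, res = 7+2 = 9
j=3,k=1: 3>1, res = 9+2 = 11
j=3,k=2: 3>2, res = 11+1 = 12
j=3,k=3: not 3>3, res = 12+2 = 14
j=3,k=4: not 3>4, res = 14+2 = 16

16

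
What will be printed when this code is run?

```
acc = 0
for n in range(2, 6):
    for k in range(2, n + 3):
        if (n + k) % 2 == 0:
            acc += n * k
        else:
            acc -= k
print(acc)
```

n=2,k=2: even sum, acc = 0+4 = 4
n=2,k=3: odd sum, acc = 4-3 = 1
n=2,k=4: even sum, acc = 1+8 = 9
n=3,k=2: odd sum, acc = 9-2 = 7
n=3,k=3: even sum, acc = 7+9 = 16
n=3,k=4: odd sum, acc = 16-4 = 12
n=3,k=5: even sum, acc = 12+15 = 27
n=4,k=2: even sum, acc = 27+8 = 35
n=4,k=3: odd sum, acc = 35-3 = 32
n=4,k=4: even sum, acc = 32+16 = 48
n=4,k=5: odd sum, acc = 48-5 = 43
n=4,k=6: even sum, acc = 43+24 = 67
n=5,k=2: odd sum, acc = 67-2 = 65
n=5,k=3: even sum, acc = 65+15 = 80
n=5,k=4: odd sum, acc = 80-4 = 76
n=5,k=5: even sum, acc = 76+25 = 101
n=5,k=6: odd sum, acc = 101-6 = 95
n=5,k=7: even sum, acc = 95+35 = 130

130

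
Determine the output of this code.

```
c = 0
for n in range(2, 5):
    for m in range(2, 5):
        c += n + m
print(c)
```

54

n=2,m=2: c = 0+4 = 4
n=2,m=3: c = 4+5 = 9
n=2,m=4: c = 9+6 = 15
n=3,m=2: c = 15+5 = 20
n=3,m=3: c = 20+6 = 26
n=3,m=4: c = 26+7 = 33
n=4,m=2: c = 33+6 = 39
n=4,m=3: c = 39+7 = 46
n=4,m=4: c = 46+8 = 54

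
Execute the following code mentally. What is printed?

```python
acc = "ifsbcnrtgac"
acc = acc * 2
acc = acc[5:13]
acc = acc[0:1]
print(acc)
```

n

repeat ×2 → 'ifsbcnrtgacifsbcnrtgac'
slice [5:13] → 'nrtgacif'
slice [0:1] → 'n'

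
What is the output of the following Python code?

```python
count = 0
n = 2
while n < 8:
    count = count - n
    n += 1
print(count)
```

n=2: count = 0-2 = -2
n=3: count = (-2)-3 = -5
n=4: count = (-5)-4 = -9
n=5: count = (-9)-5 = -14
n=6: count = (-14)-6 = -20
n=7: count = (-20)-7 = -27

-27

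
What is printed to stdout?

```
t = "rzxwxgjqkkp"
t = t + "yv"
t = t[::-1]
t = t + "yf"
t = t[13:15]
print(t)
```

+ 'yv' → 'rzxwxgjqkkpyv'
reverse → 'vypkkqjgxwxzr'
+ 'yf' → 'vypkkqjgxwxzryf'
slice [13:15] → 'yf'

yf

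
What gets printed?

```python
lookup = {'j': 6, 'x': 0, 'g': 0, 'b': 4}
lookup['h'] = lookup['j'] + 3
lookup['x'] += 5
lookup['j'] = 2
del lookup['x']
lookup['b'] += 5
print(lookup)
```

lookup['h'] = lookup['j']+3 = 9 → {'j': 6, 'x': 0, 'g': 0, 'b': 4, 'h': 9}
lookup['x'] = 0+5 = 5 → {'j': 6, 'x': 5, 'g': 0, 'b': 4, 'h': 9}
lookup['j'] = 2 → {'j': 2, 'x': 5, 'g': 0, 'b': 4, 'h': 9}
del 'x' → {'j': 2, 'g': 0, 'b': 4, 'h': 9}
lookup['b'] = 4+5 = 9 → {'j': 2, 'g': 0, 'b': 9, 'h': 9}

{'j': 2, 'g': 0, 'b': 9, 'h': 9}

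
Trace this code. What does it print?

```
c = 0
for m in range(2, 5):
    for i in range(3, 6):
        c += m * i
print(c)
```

108

m=2,i=3: c = 0+6 = 6
m=2,i=4: c = 6+8 = 14
m=2,i=5: c = 14+10 = 24
m=3,i=3: c = 24+9 = 33
m=3,i=4: c = 33+12 = 45
m=3,i=5: c = 45+15 = 60
m=4,i=3: c = 60+12 = 72
m=4,i=4: c = 72+16 = 88
m=4,i=5: c = 88+20 = 108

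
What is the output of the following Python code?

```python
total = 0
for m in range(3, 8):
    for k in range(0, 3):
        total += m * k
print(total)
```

75

m=3,k=0: total = 0+0 = 0
m=3,k=1: total = 0+3 = 3
m=3,k=2: total = 3+6 = 9
m=4,k=0: total = 9+0 = 9
m=4,k=1: total = 9+4 = 13
m=4,k=2: total = 13+8 = 21
m=5,k=0: total = 21+0 = 21
m=5,k=1: total = 21+5 = 26
m=5,k=2: total = 26+10 = 36
m=6,k=0: total = 36+0 = 36
m=6,k=1: total = 36+6 = 42
m=6,k=2: total = 42+12 = 54
m=7,k=0: total = 54+0 = 54
m=7,k=1: total = 54+7 = 61
m=7,k=2: total = 61+14 = 75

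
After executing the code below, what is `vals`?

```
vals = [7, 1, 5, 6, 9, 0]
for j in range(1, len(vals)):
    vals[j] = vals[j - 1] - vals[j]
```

[7, 6, 1, -5, -14, -14]

j=1: vals[1] = 7-1 = 6 → [7, 6, 5, 6, 9, 0]
j=2: vals[2] = 6-5 = 1 → [7, 6, 1, 6, 9, 0]
j=3: vals[3] = 1-6 = -5 → [7, 6, 1, -5, 9, 0]
j=4: vals[4] = (-5)-9 = -14 → [7, 6, 1, -5, -14, 0]
j=5: vals[5] = (-14)-0 = -14 → [7, 6, 1, -5, -14, -14]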